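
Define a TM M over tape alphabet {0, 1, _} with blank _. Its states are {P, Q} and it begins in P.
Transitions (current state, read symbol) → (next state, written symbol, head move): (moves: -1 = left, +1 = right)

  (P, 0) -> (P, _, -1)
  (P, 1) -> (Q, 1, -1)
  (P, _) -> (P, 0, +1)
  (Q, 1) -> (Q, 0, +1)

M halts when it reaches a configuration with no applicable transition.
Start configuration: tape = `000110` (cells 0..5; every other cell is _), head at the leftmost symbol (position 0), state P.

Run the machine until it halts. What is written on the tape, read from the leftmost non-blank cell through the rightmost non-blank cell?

000000110

P | ___[0]00110   read 0 → write _, move -1, go to P
P | __[_]_00110   read _ → write 0, move +1, go to P
P | __0[_]00110   read _ → write 0, move +1, go to P
P | __00[0]0110   read 0 → write _, move -1, go to P
P | __0[0]_0110   read 0 → write _, move -1, go to P
P | __[0]__0110   read 0 → write _, move -1, go to P
P | _[_]___0110   read _ → write 0, move +1, go to P
P | _0[_]__0110   read _ → write 0, move +1, go to P
P | _00[_]_0110   read _ → write 0, move +1, go to P
P | _000[_]0110   read _ → write 0, move +1, go to P
P | _0000[0]110   read 0 → write _, move -1, go to P
P | _000[0]_110   read 0 → write _, move -1, go to P
P | _00[0]__110   read 0 → write _, move -1, go to P
P | _0[0]___110   read 0 → write _, move -1, go to P
P | _[0]____110   read 0 → write _, move -1, go to P
P | [_]_____110   read _ → write 0, move +1, go to P
P | 0[_]____110   read _ → write 0, move +1, go to P
P | 00[_]___110   read _ → write 0, move +1, go to P
P | 000[_]__110   read _ → write 0, move +1, go to P
P | 0000[_]_110   read _ → write 0, move +1, go to P
P | 00000[_]110   read _ → write 0, move +1, go to P
P | 000000[1]10   read 1 → write 1, move -1, go to Q
Q | 00000[0]110
The non-blank tape span at halt is 000000110.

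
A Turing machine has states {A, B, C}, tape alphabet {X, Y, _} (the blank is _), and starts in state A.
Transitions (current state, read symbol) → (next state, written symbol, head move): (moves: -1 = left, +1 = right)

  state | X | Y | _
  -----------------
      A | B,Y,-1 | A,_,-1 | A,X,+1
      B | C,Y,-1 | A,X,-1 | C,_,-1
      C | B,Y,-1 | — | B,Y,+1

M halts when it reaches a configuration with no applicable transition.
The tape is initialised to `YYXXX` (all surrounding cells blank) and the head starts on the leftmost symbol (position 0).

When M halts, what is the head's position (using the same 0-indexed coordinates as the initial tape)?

-5

A | _____[Y]YXXX   read Y → write _, move -1, go to A
A | ____[_]_YXXX   read _ → write X, move +1, go to A
A | ____X[_]YXXX   read _ → write X, move +1, go to A
A | ____XX[Y]XXX   read Y → write _, move -1, go to A
A | ____X[X]_XXX   read X → write Y, move -1, go to B
B | ____[X]Y_XXX   read X → write Y, move -1, go to C
C | ___[_]YY_XXX   read _ → write Y, move +1, go to B
B | ___Y[Y]Y_XXX   read Y → write X, move -1, go to A
A | ___[Y]XY_XXX   read Y → write _, move -1, go to A
A | __[_]_XY_XXX   read _ → write X, move +1, go to A
A | __X[_]XY_XXX   read _ → write X, move +1, go to A
A | __XX[X]Y_XXX   read X → write Y, move -1, go to B
B | __X[X]YY_XXX   read X → write Y, move -1, go to C
C | __[X]YYY_XXX   read X → write Y, move -1, go to B
B | _[_]YYYY_XXX   read _ → write _, move -1, go to C
C | [_]_YYYY_XXX   read _ → write Y, move +1, go to B
B | Y[_]YYYY_XXX   read _ → write _, move -1, go to C
C | [Y]_YYYY_XXX
At halt the head is at cell -5.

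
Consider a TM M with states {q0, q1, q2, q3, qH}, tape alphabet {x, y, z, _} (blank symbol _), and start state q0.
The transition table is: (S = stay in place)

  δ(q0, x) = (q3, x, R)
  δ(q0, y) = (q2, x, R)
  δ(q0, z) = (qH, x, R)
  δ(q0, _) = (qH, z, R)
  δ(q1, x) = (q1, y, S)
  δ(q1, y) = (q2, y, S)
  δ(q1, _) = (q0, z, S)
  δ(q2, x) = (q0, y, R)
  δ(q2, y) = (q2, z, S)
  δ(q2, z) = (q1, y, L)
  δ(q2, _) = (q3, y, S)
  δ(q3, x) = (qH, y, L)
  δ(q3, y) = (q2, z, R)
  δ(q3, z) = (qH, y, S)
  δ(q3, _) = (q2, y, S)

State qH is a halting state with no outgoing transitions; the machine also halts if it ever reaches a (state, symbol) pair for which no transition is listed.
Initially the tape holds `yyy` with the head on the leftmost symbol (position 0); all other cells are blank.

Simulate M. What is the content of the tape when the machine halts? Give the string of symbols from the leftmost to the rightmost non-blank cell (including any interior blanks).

q0 | _[y]yy   read y → write x, move R, go to q2
q2 | _x[y]y   read y → write z, move S, go to q2
q2 | _x[z]y   read z → write y, move L, go to q1
q1 | _[x]yy   read x → write y, move S, go to q1
q1 | _[y]yy   read y → write y, move S, go to q2
q2 | _[y]yy   read y → write z, move S, go to q2
q2 | _[z]yy   read z → write y, move L, go to q1
q1 | [_]yyy   read _ → write z, move S, go to q0
q0 | [z]yyy   read z → write x, move R, go to qH
qH | x[y]yy
The non-blank tape span at halt is xyyy.

xyyy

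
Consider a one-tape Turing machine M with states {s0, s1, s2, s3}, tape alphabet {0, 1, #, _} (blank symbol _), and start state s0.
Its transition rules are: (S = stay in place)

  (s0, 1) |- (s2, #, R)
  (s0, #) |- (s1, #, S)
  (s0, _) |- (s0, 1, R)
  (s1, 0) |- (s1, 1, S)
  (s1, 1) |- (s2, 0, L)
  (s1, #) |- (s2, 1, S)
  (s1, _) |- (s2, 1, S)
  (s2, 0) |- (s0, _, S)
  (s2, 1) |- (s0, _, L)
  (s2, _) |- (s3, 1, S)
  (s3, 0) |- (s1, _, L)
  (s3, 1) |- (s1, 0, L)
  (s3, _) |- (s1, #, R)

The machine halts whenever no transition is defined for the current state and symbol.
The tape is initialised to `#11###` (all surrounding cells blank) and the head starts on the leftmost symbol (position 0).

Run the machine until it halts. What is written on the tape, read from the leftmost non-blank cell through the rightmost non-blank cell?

1100_###

s0 | __[#]11###   read # → write #, move S, go to s1
s1 | __[#]11###   read # → write 1, move S, go to s2
s2 | __[1]11###   read 1 → write _, move L, go to s0
s0 | _[_]_11###   read _ → write 1, move R, go to s0
s0 | _1[_]11###   read _ → write 1, move R, go to s0
s0 | _11[1]1###   read 1 → write #, move R, go to s2
s2 | _11#[1]###   read 1 → write _, move L, go to s0
s0 | _11[#]_###   read # → write #, move S, go to s1
s1 | _11[#]_###   read # → write 1, move S, go to s2
s2 | _11[1]_###   read 1 → write _, move L, go to s0
s0 | _1[1]__###   read 1 → write #, move R, go to s2
s2 | _1#[_]_###   read _ → write 1, move S, go to s3
s3 | _1#[1]_###   read 1 → write 0, move L, go to s1
s1 | _1[#]0_###   read # → write 1, move S, go to s2
s2 | _1[1]0_###   read 1 → write _, move L, go to s0
s0 | _[1]_0_###   read 1 → write #, move R, go to s2
s2 | _#[_]0_###   read _ → write 1, move S, go to s3
s3 | _#[1]0_###   read 1 → write 0, move L, go to s1
s1 | _[#]00_###   read # → write 1, move S, go to s2
s2 | _[1]00_###   read 1 → write _, move L, go to s0
s0 | [_]_00_###   read _ → write 1, move R, go to s0
s0 | 1[_]00_###   read _ → write 1, move R, go to s0
s0 | 11[0]0_###
The non-blank tape span at halt is 1100_###.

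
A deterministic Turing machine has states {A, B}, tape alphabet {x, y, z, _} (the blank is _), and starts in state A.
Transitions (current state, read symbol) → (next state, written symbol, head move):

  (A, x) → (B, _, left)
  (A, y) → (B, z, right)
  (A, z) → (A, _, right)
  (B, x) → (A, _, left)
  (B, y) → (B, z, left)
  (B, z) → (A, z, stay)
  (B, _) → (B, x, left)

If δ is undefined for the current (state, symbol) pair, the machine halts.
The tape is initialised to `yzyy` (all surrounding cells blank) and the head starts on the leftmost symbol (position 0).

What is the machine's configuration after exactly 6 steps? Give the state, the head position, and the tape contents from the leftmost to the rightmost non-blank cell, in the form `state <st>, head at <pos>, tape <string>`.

A | [y]zyy   read y → write z, move right, go to B
B | z[z]yy   read z → write z, move stay, go to A
A | z[z]yy   read z → write _, move right, go to A
A | z_[y]y   read y → write z, move right, go to B
B | z_z[y]   read y → write z, move left, go to B
B | z_[z]z   read z → write z, move stay, go to A
A | z_[z]z
After 6 steps: state A, head at 2, tape z_zz.

state A, head at 2, tape z_zz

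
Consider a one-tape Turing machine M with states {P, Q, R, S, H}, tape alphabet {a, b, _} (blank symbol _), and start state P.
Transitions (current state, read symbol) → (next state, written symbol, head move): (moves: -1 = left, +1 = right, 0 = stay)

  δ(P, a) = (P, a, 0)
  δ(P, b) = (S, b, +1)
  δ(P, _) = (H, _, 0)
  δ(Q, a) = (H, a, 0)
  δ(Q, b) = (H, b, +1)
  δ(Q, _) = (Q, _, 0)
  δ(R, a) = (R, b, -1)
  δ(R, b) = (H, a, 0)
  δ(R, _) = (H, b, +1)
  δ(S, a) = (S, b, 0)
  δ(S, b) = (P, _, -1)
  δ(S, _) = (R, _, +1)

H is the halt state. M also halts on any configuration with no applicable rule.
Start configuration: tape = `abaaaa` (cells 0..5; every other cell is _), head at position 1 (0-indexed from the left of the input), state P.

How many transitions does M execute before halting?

7

state=P head=1 tape=a[b]aaaa   (P,b)→(S,b,+1)
state=S head=2 tape=ab[a]aaa   (S,a)→(S,b,0)
state=S head=2 tape=ab[b]aaa   (S,b)→(P,_,-1)
state=P head=1 tape=a[b]_aaa   (P,b)→(S,b,+1)
state=S head=2 tape=ab[_]aaa   (S,_)→(R,_,+1)
state=R head=3 tape=ab_[a]aa   (R,a)→(R,b,-1)
state=R head=2 tape=ab[_]baa   (R,_)→(H,b,+1)
state=H head=3 tape=abb[b]aa
M halts after 7 transitions.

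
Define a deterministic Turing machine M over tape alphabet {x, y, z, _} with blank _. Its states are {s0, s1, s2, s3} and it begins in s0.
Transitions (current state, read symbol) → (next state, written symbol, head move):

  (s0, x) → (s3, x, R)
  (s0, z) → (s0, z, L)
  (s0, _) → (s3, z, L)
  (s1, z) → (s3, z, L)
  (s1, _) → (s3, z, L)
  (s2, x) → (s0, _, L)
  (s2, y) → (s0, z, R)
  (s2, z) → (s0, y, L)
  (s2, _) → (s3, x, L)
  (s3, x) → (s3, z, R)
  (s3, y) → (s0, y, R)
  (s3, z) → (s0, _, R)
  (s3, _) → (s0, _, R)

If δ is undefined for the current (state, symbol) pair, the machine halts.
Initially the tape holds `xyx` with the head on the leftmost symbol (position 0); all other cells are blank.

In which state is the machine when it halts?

s0

state=s0 head=0 tape=[x]yx__   (s0,x)→(s3,x,R)
state=s3 head=1 tape=x[y]x__   (s3,y)→(s0,y,R)
state=s0 head=2 tape=xy[x]__   (s0,x)→(s3,x,R)
state=s3 head=3 tape=xyx[_]_   (s3,_)→(s0,_,R)
state=s0 head=4 tape=xyx_[_]   (s0,_)→(s3,z,L)
state=s3 head=3 tape=xyx[_]z   (s3,_)→(s0,_,R)
state=s0 head=4 tape=xyx_[z]   (s0,z)→(s0,z,L)
state=s0 head=3 tape=xyx[_]z   (s0,_)→(s3,z,L)
state=s3 head=2 tape=xy[x]zz   (s3,x)→(s3,z,R)
state=s3 head=3 tape=xyz[z]z   (s3,z)→(s0,_,R)
state=s0 head=4 tape=xyz_[z]   (s0,z)→(s0,z,L)
state=s0 head=3 tape=xyz[_]z   (s0,_)→(s3,z,L)
state=s3 head=2 tape=xy[z]zz   (s3,z)→(s0,_,R)
state=s0 head=3 tape=xy_[z]z   (s0,z)→(s0,z,L)
state=s0 head=2 tape=xy[_]zz   (s0,_)→(s3,z,L)
state=s3 head=1 tape=x[y]zzz   (s3,y)→(s0,y,R)
state=s0 head=2 tape=xy[z]zz   (s0,z)→(s0,z,L)
state=s0 head=1 tape=x[y]zzz
No transition is defined for (s0, y); M halts in state s0.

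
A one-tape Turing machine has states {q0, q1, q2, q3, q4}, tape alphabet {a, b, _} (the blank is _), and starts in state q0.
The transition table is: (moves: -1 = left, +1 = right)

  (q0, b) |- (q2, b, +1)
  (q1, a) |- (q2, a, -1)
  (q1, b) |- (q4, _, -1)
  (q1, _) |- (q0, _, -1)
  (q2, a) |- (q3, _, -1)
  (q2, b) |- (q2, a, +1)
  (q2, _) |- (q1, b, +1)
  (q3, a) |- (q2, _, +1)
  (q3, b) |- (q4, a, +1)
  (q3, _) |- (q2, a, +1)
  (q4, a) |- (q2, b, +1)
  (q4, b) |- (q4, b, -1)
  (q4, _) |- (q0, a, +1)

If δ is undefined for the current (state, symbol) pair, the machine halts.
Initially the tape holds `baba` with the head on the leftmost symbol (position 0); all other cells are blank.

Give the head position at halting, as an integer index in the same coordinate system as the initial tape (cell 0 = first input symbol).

state=q0 head=0 tape=[b]aba_   (q0,b)→(q2,b,+1)
state=q2 head=1 tape=b[a]ba_   (q2,a)→(q3,_,-1)
state=q3 head=0 tape=[b]_ba_   (q3,b)→(q4,a,+1)
state=q4 head=1 tape=a[_]ba_   (q4,_)→(q0,a,+1)
state=q0 head=2 tape=aa[b]a_   (q0,b)→(q2,b,+1)
state=q2 head=3 tape=aab[a]_   (q2,a)→(q3,_,-1)
state=q3 head=2 tape=aa[b]__   (q3,b)→(q4,a,+1)
state=q4 head=3 tape=aaa[_]_   (q4,_)→(q0,a,+1)
state=q0 head=4 tape=aaaa[_]
At halt the head is at cell 4.

4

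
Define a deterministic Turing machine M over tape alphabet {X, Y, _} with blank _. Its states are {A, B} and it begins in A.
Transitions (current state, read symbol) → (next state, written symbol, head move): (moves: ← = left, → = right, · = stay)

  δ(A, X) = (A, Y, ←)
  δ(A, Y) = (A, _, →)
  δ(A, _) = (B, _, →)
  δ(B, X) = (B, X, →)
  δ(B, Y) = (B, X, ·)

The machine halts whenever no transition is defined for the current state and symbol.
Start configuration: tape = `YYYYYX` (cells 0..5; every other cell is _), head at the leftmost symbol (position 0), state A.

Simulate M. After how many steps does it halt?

9

A | [Y]YYYYX_   read Y → write _, move →, go to A
A | _[Y]YYYX_   read Y → write _, move →, go to A
A | __[Y]YYX_   read Y → write _, move →, go to A
A | ___[Y]YX_   read Y → write _, move →, go to A
A | ____[Y]X_   read Y → write _, move →, go to A
A | _____[X]_   read X → write Y, move ←, go to A
A | ____[_]Y_   read _ → write _, move →, go to B
B | _____[Y]_   read Y → write X, move ·, go to B
B | _____[X]_   read X → write X, move →, go to B
B | _____X[_]
M halts after 9 transitions.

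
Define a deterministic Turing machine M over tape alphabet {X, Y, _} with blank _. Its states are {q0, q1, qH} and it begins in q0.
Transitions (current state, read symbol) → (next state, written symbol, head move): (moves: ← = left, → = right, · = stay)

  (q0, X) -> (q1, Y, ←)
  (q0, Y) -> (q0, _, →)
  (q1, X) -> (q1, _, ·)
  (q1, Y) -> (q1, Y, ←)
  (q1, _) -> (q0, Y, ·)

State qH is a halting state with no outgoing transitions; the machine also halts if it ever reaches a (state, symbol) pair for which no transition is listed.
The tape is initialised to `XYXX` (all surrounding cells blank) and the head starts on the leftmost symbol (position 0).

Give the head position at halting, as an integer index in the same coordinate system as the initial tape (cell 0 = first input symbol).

4

q0 | _[X]YXX_   read X → write Y, move ←, go to q1
q1 | [_]YYXX_   read _ → write Y, move ·, go to q0
q0 | [Y]YYXX_   read Y → write _, move →, go to q0
q0 | _[Y]YXX_   read Y → write _, move →, go to q0
q0 | __[Y]XX_   read Y → write _, move →, go to q0
q0 | ___[X]X_   read X → write Y, move ←, go to q1
q1 | __[_]YX_   read _ → write Y, move ·, go to q0
q0 | __[Y]YX_   read Y → write _, move →, go to q0
q0 | ___[Y]X_   read Y → write _, move →, go to q0
q0 | ____[X]_   read X → write Y, move ←, go to q1
q1 | ___[_]Y_   read _ → write Y, move ·, go to q0
q0 | ___[Y]Y_   read Y → write _, move →, go to q0
q0 | ____[Y]_   read Y → write _, move →, go to q0
q0 | _____[_]
At halt the head is at cell 4.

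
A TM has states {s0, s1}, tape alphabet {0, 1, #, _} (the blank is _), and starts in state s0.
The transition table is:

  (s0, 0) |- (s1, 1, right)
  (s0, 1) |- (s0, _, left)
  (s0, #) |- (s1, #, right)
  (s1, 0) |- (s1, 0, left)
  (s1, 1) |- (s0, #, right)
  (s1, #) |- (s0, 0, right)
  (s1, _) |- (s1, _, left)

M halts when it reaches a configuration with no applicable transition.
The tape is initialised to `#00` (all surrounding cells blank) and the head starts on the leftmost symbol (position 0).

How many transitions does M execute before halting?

9

state=s0 head=0 tape=[#]00_   (s0,#)→(s1,#,right)
state=s1 head=1 tape=#[0]0_   (s1,0)→(s1,0,left)
state=s1 head=0 tape=[#]00_   (s1,#)→(s0,0,right)
state=s0 head=1 tape=0[0]0_   (s0,0)→(s1,1,right)
state=s1 head=2 tape=01[0]_   (s1,0)→(s1,0,left)
state=s1 head=1 tape=0[1]0_   (s1,1)→(s0,#,right)
state=s0 head=2 tape=0#[0]_   (s0,0)→(s1,1,right)
state=s1 head=3 tape=0#1[_]   (s1,_)→(s1,_,left)
state=s1 head=2 tape=0#[1]_   (s1,1)→(s0,#,right)
state=s0 head=3 tape=0##[_]
M halts after 9 transitions.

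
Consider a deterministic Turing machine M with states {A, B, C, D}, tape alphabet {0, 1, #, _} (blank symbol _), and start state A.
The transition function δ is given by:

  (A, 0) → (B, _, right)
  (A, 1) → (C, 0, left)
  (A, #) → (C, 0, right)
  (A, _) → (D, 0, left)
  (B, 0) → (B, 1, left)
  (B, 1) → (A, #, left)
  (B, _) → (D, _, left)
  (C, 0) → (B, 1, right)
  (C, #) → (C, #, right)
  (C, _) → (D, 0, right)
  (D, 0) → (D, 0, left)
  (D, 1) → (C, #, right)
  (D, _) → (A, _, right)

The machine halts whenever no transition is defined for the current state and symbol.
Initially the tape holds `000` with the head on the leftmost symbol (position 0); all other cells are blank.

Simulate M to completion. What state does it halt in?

A | _[0]00   read 0 → write _, move right, go to B
B | __[0]0   read 0 → write 1, move left, go to B
B | _[_]10   read _ → write _, move left, go to D
D | [_]_10   read _ → write _, move right, go to A
A | _[_]10   read _ → write 0, move left, go to D
D | [_]010   read _ → write _, move right, go to A
A | _[0]10   read 0 → write _, move right, go to B
B | __[1]0   read 1 → write #, move left, go to A
A | _[_]#0   read _ → write 0, move left, go to D
D | [_]0#0   read _ → write _, move right, go to A
A | _[0]#0   read 0 → write _, move right, go to B
B | __[#]0
No transition is defined for (B, #); M halts in state B.

B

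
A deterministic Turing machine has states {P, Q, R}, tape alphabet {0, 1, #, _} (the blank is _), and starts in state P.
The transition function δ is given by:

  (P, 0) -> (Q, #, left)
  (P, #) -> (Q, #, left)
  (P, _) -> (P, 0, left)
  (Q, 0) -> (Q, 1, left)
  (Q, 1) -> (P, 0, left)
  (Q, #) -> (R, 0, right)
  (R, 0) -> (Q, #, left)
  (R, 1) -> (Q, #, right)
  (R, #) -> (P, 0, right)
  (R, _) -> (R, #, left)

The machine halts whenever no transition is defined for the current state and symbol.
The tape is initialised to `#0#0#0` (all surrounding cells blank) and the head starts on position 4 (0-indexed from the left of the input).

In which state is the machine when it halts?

state=P head=4 tape=_#0#0[#]0_   (P,#)→(Q,#,left)
state=Q head=3 tape=_#0#[0]#0_   (Q,0)→(Q,1,left)
state=Q head=2 tape=_#0[#]1#0_   (Q,#)→(R,0,right)
state=R head=3 tape=_#00[1]#0_   (R,1)→(Q,#,right)
state=Q head=4 tape=_#00#[#]0_   (Q,#)→(R,0,right)
state=R head=5 tape=_#00#0[0]_   (R,0)→(Q,#,left)
state=Q head=4 tape=_#00#[0]#_   (Q,0)→(Q,1,left)
state=Q head=3 tape=_#00[#]1#_   (Q,#)→(R,0,right)
state=R head=4 tape=_#000[1]#_   (R,1)→(Q,#,right)
state=Q head=5 tape=_#000#[#]_   (Q,#)→(R,0,right)
state=R head=6 tape=_#000#0[_]   (R,_)→(R,#,left)
state=R head=5 tape=_#000#[0]#   (R,0)→(Q,#,left)
state=Q head=4 tape=_#000[#]##   (Q,#)→(R,0,right)
state=R head=5 tape=_#0000[#]#   (R,#)→(P,0,right)
state=P head=6 tape=_#00000[#]   (P,#)→(Q,#,left)
state=Q head=5 tape=_#0000[0]#   (Q,0)→(Q,1,left)
state=Q head=4 tape=_#000[0]1#   (Q,0)→(Q,1,left)
state=Q head=3 tape=_#00[0]11#   (Q,0)→(Q,1,left)
state=Q head=2 tape=_#0[0]111#   (Q,0)→(Q,1,left)
state=Q head=1 tape=_#[0]1111#   (Q,0)→(Q,1,left)
state=Q head=0 tape=_[#]11111#   (Q,#)→(R,0,right)
state=R head=1 tape=_0[1]1111#   (R,1)→(Q,#,right)
state=Q head=2 tape=_0#[1]111#   (Q,1)→(P,0,left)
state=P head=1 tape=_0[#]0111#   (P,#)→(Q,#,left)
state=Q head=0 tape=_[0]#0111#   (Q,0)→(Q,1,left)
state=Q head=-1 tape=[_]1#0111#
No transition is defined for (Q, _); M halts in state Q.

Q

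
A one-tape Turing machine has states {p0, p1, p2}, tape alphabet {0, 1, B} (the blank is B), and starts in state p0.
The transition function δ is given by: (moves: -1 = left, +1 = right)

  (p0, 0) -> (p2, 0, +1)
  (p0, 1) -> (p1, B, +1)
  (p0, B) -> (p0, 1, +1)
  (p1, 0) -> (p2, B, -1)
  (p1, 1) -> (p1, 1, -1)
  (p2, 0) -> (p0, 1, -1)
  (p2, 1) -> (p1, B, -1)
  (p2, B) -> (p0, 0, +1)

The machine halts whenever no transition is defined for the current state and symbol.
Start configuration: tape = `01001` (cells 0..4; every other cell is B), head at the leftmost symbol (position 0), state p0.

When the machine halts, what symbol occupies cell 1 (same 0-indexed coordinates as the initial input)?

p0 | BB[0]1001   read 0 → write 0, move +1, go to p2
p2 | BB0[1]001   read 1 → write B, move -1, go to p1
p1 | BB[0]B001   read 0 → write B, move -1, go to p2
p2 | B[B]BB001   read B → write 0, move +1, go to p0
p0 | B0[B]B001   read B → write 1, move +1, go to p0
p0 | B01[B]001   read B → write 1, move +1, go to p0
p0 | B011[0]01   read 0 → write 0, move +1, go to p2
p2 | B0110[0]1   read 0 → write 1, move -1, go to p0
p0 | B011[0]11   read 0 → write 0, move +1, go to p2
p2 | B0110[1]1   read 1 → write B, move -1, go to p1
p1 | B011[0]B1   read 0 → write B, move -1, go to p2
p2 | B01[1]BB1   read 1 → write B, move -1, go to p1
p1 | B0[1]BBB1   read 1 → write 1, move -1, go to p1
p1 | B[0]1BBB1   read 0 → write B, move -1, go to p2
p2 | [B]B1BBB1   read B → write 0, move +1, go to p0
p0 | 0[B]1BBB1   read B → write 1, move +1, go to p0
p0 | 01[1]BBB1   read 1 → write B, move +1, go to p1
p1 | 01B[B]BB1
Cell 1 holds B when M halts.

B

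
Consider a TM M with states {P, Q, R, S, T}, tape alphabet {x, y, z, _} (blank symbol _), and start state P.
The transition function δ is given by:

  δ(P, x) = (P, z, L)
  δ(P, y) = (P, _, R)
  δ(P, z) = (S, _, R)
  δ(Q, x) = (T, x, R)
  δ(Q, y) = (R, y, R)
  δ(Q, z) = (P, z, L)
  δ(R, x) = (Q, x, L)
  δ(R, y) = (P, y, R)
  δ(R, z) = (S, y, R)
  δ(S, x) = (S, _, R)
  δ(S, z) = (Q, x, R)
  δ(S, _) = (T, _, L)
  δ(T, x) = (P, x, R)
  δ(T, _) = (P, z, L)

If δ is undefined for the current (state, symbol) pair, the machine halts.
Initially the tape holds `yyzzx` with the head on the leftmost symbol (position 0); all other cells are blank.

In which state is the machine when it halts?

P

P | [y]yzzx_   read y → write _, move R, go to P
P | _[y]zzx_   read y → write _, move R, go to P
P | __[z]zx_   read z → write _, move R, go to S
S | ___[z]x_   read z → write x, move R, go to Q
Q | ___x[x]_   read x → write x, move R, go to T
T | ___xx[_]   read _ → write z, move L, go to P
P | ___x[x]z   read x → write z, move L, go to P
P | ___[x]zz   read x → write z, move L, go to P
P | __[_]zzz
No transition is defined for (P, _); M halts in state P.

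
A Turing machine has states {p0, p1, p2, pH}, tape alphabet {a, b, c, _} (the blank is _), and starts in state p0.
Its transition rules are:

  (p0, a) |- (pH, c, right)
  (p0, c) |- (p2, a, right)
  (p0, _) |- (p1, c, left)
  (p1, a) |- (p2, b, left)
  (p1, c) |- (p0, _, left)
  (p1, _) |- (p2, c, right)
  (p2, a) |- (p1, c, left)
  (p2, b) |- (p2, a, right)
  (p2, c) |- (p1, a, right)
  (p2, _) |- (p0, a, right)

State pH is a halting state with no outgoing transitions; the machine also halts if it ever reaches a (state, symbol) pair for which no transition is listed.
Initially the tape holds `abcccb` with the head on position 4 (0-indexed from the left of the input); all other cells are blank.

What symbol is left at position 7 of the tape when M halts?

c

p0 | abcc[c]b__   read c → write a, move right, go to p2
p2 | abcca[b]__   read b → write a, move right, go to p2
p2 | abccaa[_]_   read _ → write a, move right, go to p0
p0 | abccaaa[_]   read _ → write c, move left, go to p1
p1 | abccaa[a]c   read a → write b, move left, go to p2
p2 | abcca[a]bc   read a → write c, move left, go to p1
p1 | abcc[a]cbc   read a → write b, move left, go to p2
p2 | abc[c]bcbc   read c → write a, move right, go to p1
p1 | abca[b]cbc
Cell 7 holds c when M halts.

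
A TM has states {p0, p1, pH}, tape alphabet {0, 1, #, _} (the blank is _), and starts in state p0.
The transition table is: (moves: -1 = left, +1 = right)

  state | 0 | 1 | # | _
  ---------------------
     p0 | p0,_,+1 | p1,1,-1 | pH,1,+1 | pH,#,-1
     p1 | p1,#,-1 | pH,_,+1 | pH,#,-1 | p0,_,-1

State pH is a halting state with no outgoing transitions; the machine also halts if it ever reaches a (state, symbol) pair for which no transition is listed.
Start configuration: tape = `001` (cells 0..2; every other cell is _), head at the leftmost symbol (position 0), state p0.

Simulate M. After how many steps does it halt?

5

p0 | _[0]01   read 0 → write _, move +1, go to p0
p0 | __[0]1   read 0 → write _, move +1, go to p0
p0 | ___[1]   read 1 → write 1, move -1, go to p1
p1 | __[_]1   read _ → write _, move -1, go to p0
p0 | _[_]_1   read _ → write #, move -1, go to pH
pH | [_]#_1
M halts after 5 transitions.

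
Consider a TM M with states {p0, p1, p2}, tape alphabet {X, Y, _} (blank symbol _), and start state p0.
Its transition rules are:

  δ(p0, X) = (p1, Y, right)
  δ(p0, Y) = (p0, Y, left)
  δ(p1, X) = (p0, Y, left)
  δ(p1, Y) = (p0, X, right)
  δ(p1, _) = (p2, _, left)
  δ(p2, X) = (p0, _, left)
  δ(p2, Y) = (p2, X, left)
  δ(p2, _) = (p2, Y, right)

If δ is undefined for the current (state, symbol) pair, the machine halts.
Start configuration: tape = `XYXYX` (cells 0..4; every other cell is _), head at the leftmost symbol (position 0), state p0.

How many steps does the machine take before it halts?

11

p0 | [X]YXYX_   read X → write Y, move right, go to p1
p1 | Y[Y]XYX_   read Y → write X, move right, go to p0
p0 | YX[X]YX_   read X → write Y, move right, go to p1
p1 | YXY[Y]X_   read Y → write X, move right, go to p0
p0 | YXYX[X]_   read X → write Y, move right, go to p1
p1 | YXYXY[_]   read _ → write _, move left, go to p2
p2 | YXYX[Y]_   read Y → write X, move left, go to p2
p2 | YXY[X]X_   read X → write _, move left, go to p0
p0 | YX[Y]_X_   read Y → write Y, move left, go to p0
p0 | Y[X]Y_X_   read X → write Y, move right, go to p1
p1 | YY[Y]_X_   read Y → write X, move right, go to p0
p0 | YYX[_]X_
M halts after 11 transitions.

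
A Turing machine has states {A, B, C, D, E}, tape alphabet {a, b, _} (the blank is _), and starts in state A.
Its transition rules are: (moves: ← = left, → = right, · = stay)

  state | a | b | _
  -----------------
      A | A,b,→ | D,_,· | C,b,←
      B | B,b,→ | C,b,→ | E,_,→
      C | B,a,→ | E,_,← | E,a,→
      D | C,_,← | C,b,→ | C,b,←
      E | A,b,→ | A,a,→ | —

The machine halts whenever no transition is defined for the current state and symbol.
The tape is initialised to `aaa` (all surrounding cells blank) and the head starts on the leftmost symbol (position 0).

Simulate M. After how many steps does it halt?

state=A head=0 tape=[a]aa___   (A,a)→(A,b,→)
state=A head=1 tape=b[a]a___   (A,a)→(A,b,→)
state=A head=2 tape=bb[a]___   (A,a)→(A,b,→)
state=A head=3 tape=bbb[_]__   (A,_)→(C,b,←)
state=C head=2 tape=bb[b]b__   (C,b)→(E,_,←)
state=E head=1 tape=b[b]_b__   (E,b)→(A,a,→)
state=A head=2 tape=ba[_]b__   (A,_)→(C,b,←)
state=C head=1 tape=b[a]bb__   (C,a)→(B,a,→)
state=B head=2 tape=ba[b]b__   (B,b)→(C,b,→)
state=C head=3 tape=bab[b]__   (C,b)→(E,_,←)
state=E head=2 tape=ba[b]___   (E,b)→(A,a,→)
state=A head=3 tape=baa[_]__   (A,_)→(C,b,←)
state=C head=2 tape=ba[a]b__   (C,a)→(B,a,→)
state=B head=3 tape=baa[b]__   (B,b)→(C,b,→)
state=C head=4 tape=baab[_]_   (C,_)→(E,a,→)
state=E head=5 tape=baaba[_]
M halts after 15 transitions.

15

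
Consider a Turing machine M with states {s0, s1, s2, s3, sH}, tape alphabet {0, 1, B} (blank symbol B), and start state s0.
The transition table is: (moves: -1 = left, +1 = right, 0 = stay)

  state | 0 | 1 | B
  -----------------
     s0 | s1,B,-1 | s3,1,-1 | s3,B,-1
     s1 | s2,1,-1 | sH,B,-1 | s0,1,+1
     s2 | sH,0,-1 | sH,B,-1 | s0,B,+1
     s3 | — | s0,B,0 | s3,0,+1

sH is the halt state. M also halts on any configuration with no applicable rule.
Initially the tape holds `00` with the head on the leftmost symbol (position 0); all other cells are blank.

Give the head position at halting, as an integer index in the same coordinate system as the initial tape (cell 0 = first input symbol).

1

state=s0 head=0 tape=BB[0]0   (s0,0)→(s1,B,-1)
state=s1 head=-1 tape=B[B]B0   (s1,B)→(s0,1,+1)
state=s0 head=0 tape=B1[B]0   (s0,B)→(s3,B,-1)
state=s3 head=-1 tape=B[1]B0   (s3,1)→(s0,B,0)
state=s0 head=-1 tape=B[B]B0   (s0,B)→(s3,B,-1)
state=s3 head=-2 tape=[B]BB0   (s3,B)→(s3,0,+1)
state=s3 head=-1 tape=0[B]B0   (s3,B)→(s3,0,+1)
state=s3 head=0 tape=00[B]0   (s3,B)→(s3,0,+1)
state=s3 head=1 tape=000[0]
At halt the head is at cell 1.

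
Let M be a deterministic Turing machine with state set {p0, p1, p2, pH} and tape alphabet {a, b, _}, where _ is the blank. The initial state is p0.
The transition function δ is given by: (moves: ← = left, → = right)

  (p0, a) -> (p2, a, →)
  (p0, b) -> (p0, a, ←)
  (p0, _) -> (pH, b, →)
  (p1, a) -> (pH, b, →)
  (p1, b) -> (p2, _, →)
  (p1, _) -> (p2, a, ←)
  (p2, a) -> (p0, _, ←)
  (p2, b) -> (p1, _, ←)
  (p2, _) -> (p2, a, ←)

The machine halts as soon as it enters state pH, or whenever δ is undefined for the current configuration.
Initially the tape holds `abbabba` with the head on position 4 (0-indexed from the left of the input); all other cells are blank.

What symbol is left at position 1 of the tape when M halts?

p0 | _abba[b]ba   read b → write a, move ←, go to p0
p0 | _abb[a]aba   read a → write a, move →, go to p2
p2 | _abba[a]ba   read a → write _, move ←, go to p0
p0 | _abb[a]_ba   read a → write a, move →, go to p2
p2 | _abba[_]ba   read _ → write a, move ←, go to p2
p2 | _abb[a]aba   read a → write _, move ←, go to p0
p0 | _ab[b]_aba   read b → write a, move ←, go to p0
p0 | _a[b]a_aba   read b → write a, move ←, go to p0
p0 | _[a]aa_aba   read a → write a, move →, go to p2
p2 | _a[a]a_aba   read a → write _, move ←, go to p0
p0 | _[a]_a_aba   read a → write a, move →, go to p2
p2 | _a[_]a_aba   read _ → write a, move ←, go to p2
p2 | _[a]aa_aba   read a → write _, move ←, go to p0
p0 | [_]_aa_aba   read _ → write b, move →, go to pH
pH | b[_]aa_aba
Cell 1 holds a when M halts.

a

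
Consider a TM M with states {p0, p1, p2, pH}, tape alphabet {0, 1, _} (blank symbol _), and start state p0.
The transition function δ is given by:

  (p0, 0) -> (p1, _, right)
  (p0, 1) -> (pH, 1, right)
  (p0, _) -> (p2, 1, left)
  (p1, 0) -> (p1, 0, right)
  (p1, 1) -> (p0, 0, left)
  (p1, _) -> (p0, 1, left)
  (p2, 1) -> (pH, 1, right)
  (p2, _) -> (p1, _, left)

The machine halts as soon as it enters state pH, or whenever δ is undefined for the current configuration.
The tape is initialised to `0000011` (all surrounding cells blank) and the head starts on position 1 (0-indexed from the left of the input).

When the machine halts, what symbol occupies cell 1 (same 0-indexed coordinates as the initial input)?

_

state=p0 head=1 tape=0[0]00011_   (p0,0)→(p1,_,right)
state=p1 head=2 tape=0_[0]0011_   (p1,0)→(p1,0,right)
state=p1 head=3 tape=0_0[0]011_   (p1,0)→(p1,0,right)
state=p1 head=4 tape=0_00[0]11_   (p1,0)→(p1,0,right)
state=p1 head=5 tape=0_000[1]1_   (p1,1)→(p0,0,left)
state=p0 head=4 tape=0_00[0]01_   (p0,0)→(p1,_,right)
state=p1 head=5 tape=0_00_[0]1_   (p1,0)→(p1,0,right)
state=p1 head=6 tape=0_00_0[1]_   (p1,1)→(p0,0,left)
state=p0 head=5 tape=0_00_[0]0_   (p0,0)→(p1,_,right)
state=p1 head=6 tape=0_00__[0]_   (p1,0)→(p1,0,right)
state=p1 head=7 tape=0_00__0[_]   (p1,_)→(p0,1,left)
state=p0 head=6 tape=0_00__[0]1   (p0,0)→(p1,_,right)
state=p1 head=7 tape=0_00___[1]   (p1,1)→(p0,0,left)
state=p0 head=6 tape=0_00__[_]0   (p0,_)→(p2,1,left)
state=p2 head=5 tape=0_00_[_]10   (p2,_)→(p1,_,left)
state=p1 head=4 tape=0_00[_]_10   (p1,_)→(p0,1,left)
state=p0 head=3 tape=0_0[0]1_10   (p0,0)→(p1,_,right)
state=p1 head=4 tape=0_0_[1]_10   (p1,1)→(p0,0,left)
state=p0 head=3 tape=0_0[_]0_10   (p0,_)→(p2,1,left)
state=p2 head=2 tape=0_[0]10_10
Cell 1 holds _ when M halts.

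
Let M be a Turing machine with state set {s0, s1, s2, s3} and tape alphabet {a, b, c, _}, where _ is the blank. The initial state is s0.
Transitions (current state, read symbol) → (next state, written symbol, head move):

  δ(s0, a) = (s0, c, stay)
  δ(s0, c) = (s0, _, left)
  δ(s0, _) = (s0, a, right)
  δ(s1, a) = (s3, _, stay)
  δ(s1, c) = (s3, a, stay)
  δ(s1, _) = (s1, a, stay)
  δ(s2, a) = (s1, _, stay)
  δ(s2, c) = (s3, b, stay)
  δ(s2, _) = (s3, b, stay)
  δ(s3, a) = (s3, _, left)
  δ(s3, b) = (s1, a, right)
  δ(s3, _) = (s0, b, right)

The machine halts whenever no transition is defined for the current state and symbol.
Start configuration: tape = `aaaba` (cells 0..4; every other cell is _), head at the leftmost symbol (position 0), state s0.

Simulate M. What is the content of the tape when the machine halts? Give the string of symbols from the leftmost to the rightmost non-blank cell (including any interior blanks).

aaaaaaba

state=s0 head=0 tape=___[a]aaba   (s0,a)→(s0,c,stay)
state=s0 head=0 tape=___[c]aaba   (s0,c)→(s0,_,left)
state=s0 head=-1 tape=__[_]_aaba   (s0,_)→(s0,a,right)
state=s0 head=0 tape=__a[_]aaba   (s0,_)→(s0,a,right)
state=s0 head=1 tape=__aa[a]aba   (s0,a)→(s0,c,stay)
state=s0 head=1 tape=__aa[c]aba   (s0,c)→(s0,_,left)
state=s0 head=0 tape=__a[a]_aba   (s0,a)→(s0,c,stay)
state=s0 head=0 tape=__a[c]_aba   (s0,c)→(s0,_,left)
state=s0 head=-1 tape=__[a]__aba   (s0,a)→(s0,c,stay)
state=s0 head=-1 tape=__[c]__aba   (s0,c)→(s0,_,left)
state=s0 head=-2 tape=_[_]___aba   (s0,_)→(s0,a,right)
state=s0 head=-1 tape=_a[_]__aba   (s0,_)→(s0,a,right)
state=s0 head=0 tape=_aa[_]_aba   (s0,_)→(s0,a,right)
state=s0 head=1 tape=_aaa[_]aba   (s0,_)→(s0,a,right)
state=s0 head=2 tape=_aaaa[a]ba   (s0,a)→(s0,c,stay)
state=s0 head=2 tape=_aaaa[c]ba   (s0,c)→(s0,_,left)
state=s0 head=1 tape=_aaa[a]_ba   (s0,a)→(s0,c,stay)
state=s0 head=1 tape=_aaa[c]_ba   (s0,c)→(s0,_,left)
state=s0 head=0 tape=_aa[a]__ba   (s0,a)→(s0,c,stay)
state=s0 head=0 tape=_aa[c]__ba   (s0,c)→(s0,_,left)
state=s0 head=-1 tape=_a[a]___ba   (s0,a)→(s0,c,stay)
state=s0 head=-1 tape=_a[c]___ba   (s0,c)→(s0,_,left)
state=s0 head=-2 tape=_[a]____ba   (s0,a)→(s0,c,stay)
state=s0 head=-2 tape=_[c]____ba   (s0,c)→(s0,_,left)
state=s0 head=-3 tape=[_]_____ba   (s0,_)→(s0,a,right)
state=s0 head=-2 tape=a[_]____ba   (s0,_)→(s0,a,right)
state=s0 head=-1 tape=aa[_]___ba   (s0,_)→(s0,a,right)
state=s0 head=0 tape=aaa[_]__ba   (s0,_)→(s0,a,right)
state=s0 head=1 tape=aaaa[_]_ba   (s0,_)→(s0,a,right)
state=s0 head=2 tape=aaaaa[_]ba   (s0,_)→(s0,a,right)
state=s0 head=3 tape=aaaaaa[b]a
The non-blank tape span at halt is aaaaaaba.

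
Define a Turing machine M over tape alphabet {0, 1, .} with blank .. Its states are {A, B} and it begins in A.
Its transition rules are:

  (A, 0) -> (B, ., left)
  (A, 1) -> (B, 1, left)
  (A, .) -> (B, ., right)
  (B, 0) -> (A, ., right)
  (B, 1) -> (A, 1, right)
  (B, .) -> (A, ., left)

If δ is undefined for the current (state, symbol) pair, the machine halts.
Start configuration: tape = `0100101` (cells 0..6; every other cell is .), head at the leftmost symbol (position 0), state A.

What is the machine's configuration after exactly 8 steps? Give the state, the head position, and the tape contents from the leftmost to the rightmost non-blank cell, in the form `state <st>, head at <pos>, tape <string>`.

state A, head at -2, tape 100101

state=A head=0 tape=..[0]100101   (A,0)→(B,.,left)
state=B head=-1 tape=.[.].100101   (B,.)→(A,.,left)
state=A head=-2 tape=[.]..100101   (A,.)→(B,.,right)
state=B head=-1 tape=.[.].100101   (B,.)→(A,.,left)
state=A head=-2 tape=[.]..100101   (A,.)→(B,.,right)
state=B head=-1 tape=.[.].100101   (B,.)→(A,.,left)
state=A head=-2 tape=[.]..100101   (A,.)→(B,.,right)
state=B head=-1 tape=.[.].100101   (B,.)→(A,.,left)
state=A head=-2 tape=[.]..100101
After 8 steps: state A, head at -2, tape 100101.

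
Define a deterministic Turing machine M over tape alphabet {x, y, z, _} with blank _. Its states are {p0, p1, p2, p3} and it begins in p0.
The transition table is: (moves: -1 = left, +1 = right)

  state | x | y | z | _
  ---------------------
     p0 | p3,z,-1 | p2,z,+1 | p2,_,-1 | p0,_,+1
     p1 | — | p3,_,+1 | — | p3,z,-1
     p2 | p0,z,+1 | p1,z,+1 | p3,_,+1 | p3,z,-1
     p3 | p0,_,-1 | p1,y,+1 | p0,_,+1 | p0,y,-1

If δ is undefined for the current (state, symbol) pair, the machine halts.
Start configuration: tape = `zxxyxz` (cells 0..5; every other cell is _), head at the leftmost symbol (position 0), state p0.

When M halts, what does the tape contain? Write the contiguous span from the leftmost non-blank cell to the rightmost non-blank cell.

state=p0 head=0 tape=_____[z]xxyxz   (p0,z)→(p2,_,-1)
state=p2 head=-1 tape=____[_]_xxyxz   (p2,_)→(p3,z,-1)
state=p3 head=-2 tape=___[_]z_xxyxz   (p3,_)→(p0,y,-1)
state=p0 head=-3 tape=__[_]yz_xxyxz   (p0,_)→(p0,_,+1)
state=p0 head=-2 tape=___[y]z_xxyxz   (p0,y)→(p2,z,+1)
state=p2 head=-1 tape=___z[z]_xxyxz   (p2,z)→(p3,_,+1)
state=p3 head=0 tape=___z_[_]xxyxz   (p3,_)→(p0,y,-1)
state=p0 head=-1 tape=___z[_]yxxyxz   (p0,_)→(p0,_,+1)
state=p0 head=0 tape=___z_[y]xxyxz   (p0,y)→(p2,z,+1)
state=p2 head=1 tape=___z_z[x]xyxz   (p2,x)→(p0,z,+1)
state=p0 head=2 tape=___z_zz[x]yxz   (p0,x)→(p3,z,-1)
state=p3 head=1 tape=___z_z[z]zyxz   (p3,z)→(p0,_,+1)
state=p0 head=2 tape=___z_z_[z]yxz   (p0,z)→(p2,_,-1)
state=p2 head=1 tape=___z_z[_]_yxz   (p2,_)→(p3,z,-1)
state=p3 head=0 tape=___z_[z]z_yxz   (p3,z)→(p0,_,+1)
state=p0 head=1 tape=___z__[z]_yxz   (p0,z)→(p2,_,-1)
state=p2 head=0 tape=___z_[_]__yxz   (p2,_)→(p3,z,-1)
state=p3 head=-1 tape=___z[_]z__yxz   (p3,_)→(p0,y,-1)
state=p0 head=-2 tape=___[z]yz__yxz   (p0,z)→(p2,_,-1)
state=p2 head=-3 tape=__[_]_yz__yxz   (p2,_)→(p3,z,-1)
state=p3 head=-4 tape=_[_]z_yz__yxz   (p3,_)→(p0,y,-1)
state=p0 head=-5 tape=[_]yz_yz__yxz   (p0,_)→(p0,_,+1)
state=p0 head=-4 tape=_[y]z_yz__yxz   (p0,y)→(p2,z,+1)
state=p2 head=-3 tape=_z[z]_yz__yxz   (p2,z)→(p3,_,+1)
state=p3 head=-2 tape=_z_[_]yz__yxz   (p3,_)→(p0,y,-1)
state=p0 head=-3 tape=_z[_]yyz__yxz   (p0,_)→(p0,_,+1)
state=p0 head=-2 tape=_z_[y]yz__yxz   (p0,y)→(p2,z,+1)
state=p2 head=-1 tape=_z_z[y]z__yxz   (p2,y)→(p1,z,+1)
state=p1 head=0 tape=_z_zz[z]__yxz
The non-blank tape span at halt is z_zzz__yxz.

z_zzz__yxz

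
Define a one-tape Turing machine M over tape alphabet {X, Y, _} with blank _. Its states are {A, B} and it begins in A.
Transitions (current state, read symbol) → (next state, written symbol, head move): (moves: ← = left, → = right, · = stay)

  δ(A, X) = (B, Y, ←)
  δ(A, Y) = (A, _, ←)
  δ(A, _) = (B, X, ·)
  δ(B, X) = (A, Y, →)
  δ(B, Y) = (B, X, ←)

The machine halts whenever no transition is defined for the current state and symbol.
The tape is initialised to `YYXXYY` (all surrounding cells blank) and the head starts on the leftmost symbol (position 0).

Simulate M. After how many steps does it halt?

state=A head=0 tape=___[Y]YXXYY   (A,Y)→(A,_,←)
state=A head=-1 tape=__[_]_YXXYY   (A,_)→(B,X,·)
state=B head=-1 tape=__[X]_YXXYY   (B,X)→(A,Y,→)
state=A head=0 tape=__Y[_]YXXYY   (A,_)→(B,X,·)
state=B head=0 tape=__Y[X]YXXYY   (B,X)→(A,Y,→)
state=A head=1 tape=__YY[Y]XXYY   (A,Y)→(A,_,←)
state=A head=0 tape=__Y[Y]_XXYY   (A,Y)→(A,_,←)
state=A head=-1 tape=__[Y]__XXYY   (A,Y)→(A,_,←)
state=A head=-2 tape=_[_]___XXYY   (A,_)→(B,X,·)
state=B head=-2 tape=_[X]___XXYY   (B,X)→(A,Y,→)
state=A head=-1 tape=_Y[_]__XXYY   (A,_)→(B,X,·)
state=B head=-1 tape=_Y[X]__XXYY   (B,X)→(A,Y,→)
state=A head=0 tape=_YY[_]_XXYY   (A,_)→(B,X,·)
state=B head=0 tape=_YY[X]_XXYY   (B,X)→(A,Y,→)
state=A head=1 tape=_YYY[_]XXYY   (A,_)→(B,X,·)
state=B head=1 tape=_YYY[X]XXYY   (B,X)→(A,Y,→)
state=A head=2 tape=_YYYY[X]XYY   (A,X)→(B,Y,←)
state=B head=1 tape=_YYY[Y]YXYY   (B,Y)→(B,X,←)
state=B head=0 tape=_YY[Y]XYXYY   (B,Y)→(B,X,←)
state=B head=-1 tape=_Y[Y]XXYXYY   (B,Y)→(B,X,←)
state=B head=-2 tape=_[Y]XXXYXYY   (B,Y)→(B,X,←)
state=B head=-3 tape=[_]XXXXYXYY
M halts after 21 transitions.

21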